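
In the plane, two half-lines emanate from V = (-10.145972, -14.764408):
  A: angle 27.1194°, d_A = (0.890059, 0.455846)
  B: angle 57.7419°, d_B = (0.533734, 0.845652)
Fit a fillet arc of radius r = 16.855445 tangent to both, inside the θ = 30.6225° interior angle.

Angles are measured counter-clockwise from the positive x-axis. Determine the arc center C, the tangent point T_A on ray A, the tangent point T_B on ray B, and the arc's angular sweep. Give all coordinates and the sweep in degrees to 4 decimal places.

center=(36.9676,28.3024) T_A=(44.6510,13.3001) T_B=(22.7137,37.2987) sweep=149.3775

bisector direction at 42.4306° = (0.738095,0.674697)
center distance |VC| = r/sin(θ/2) = 16.855445/sin(15.3112°) = 63.831287
C = V + |VC|·bis = (36.9676,28.3024)
T_A = V + ((C−V)·d_A)·d_A = V + 61.5656·d_A = (44.6510,13.3001)
T_B = V + ((C−V)·d_B)·d_B = V + 61.5656·d_B = (22.7137,37.2987)
sweep = 180° − θ = 149.3775°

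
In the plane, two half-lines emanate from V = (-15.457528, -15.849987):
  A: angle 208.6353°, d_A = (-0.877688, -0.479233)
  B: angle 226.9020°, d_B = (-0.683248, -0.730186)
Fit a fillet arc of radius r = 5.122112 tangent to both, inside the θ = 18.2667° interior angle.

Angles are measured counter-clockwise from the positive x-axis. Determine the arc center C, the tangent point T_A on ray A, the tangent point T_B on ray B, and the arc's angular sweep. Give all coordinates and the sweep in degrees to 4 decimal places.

center=(-40.9657,-35.6138) T_A=(-43.4204,-31.1182) T_B=(-37.2256,-39.1135) sweep=161.7333

bisector direction at 217.7687° = (-0.790490,-0.612475)
center distance |VC| = r/sin(θ/2) = 5.122112/sin(9.1334°) = 32.268772
C = V + |VC|·bis = (-40.9657,-35.6138)
T_A = V + ((C−V)·d_A)·d_A = V + 31.8597·d_A = (-43.4204,-31.1182)
T_B = V + ((C−V)·d_B)·d_B = V + 31.8597·d_B = (-37.2256,-39.1135)
sweep = 180° − θ = 161.7333°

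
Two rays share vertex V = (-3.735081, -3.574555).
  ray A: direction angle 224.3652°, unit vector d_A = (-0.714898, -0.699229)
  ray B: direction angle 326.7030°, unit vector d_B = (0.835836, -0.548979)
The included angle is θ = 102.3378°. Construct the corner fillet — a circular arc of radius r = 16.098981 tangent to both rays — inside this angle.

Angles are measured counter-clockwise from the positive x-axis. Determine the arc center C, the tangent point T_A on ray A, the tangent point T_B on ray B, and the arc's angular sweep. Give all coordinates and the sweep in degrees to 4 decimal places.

bisector direction at 275.5341° = (0.096438,-0.995339)
center distance |VC| = r/sin(θ/2) = 16.098981/sin(51.1689°) = 20.666275
C = V + |VC|·bis = (-1.7421,-24.1445)
T_A = V + ((C−V)·d_A)·d_A = V + 12.9583·d_A = (-12.9989,-12.6354)
T_B = V + ((C−V)·d_B)·d_B = V + 12.9583·d_B = (7.0959,-10.6884)
sweep = 180° − θ = 77.6622°

center=(-1.7421,-24.1445) T_A=(-12.9989,-12.6354) T_B=(7.0959,-10.6884) sweep=77.6622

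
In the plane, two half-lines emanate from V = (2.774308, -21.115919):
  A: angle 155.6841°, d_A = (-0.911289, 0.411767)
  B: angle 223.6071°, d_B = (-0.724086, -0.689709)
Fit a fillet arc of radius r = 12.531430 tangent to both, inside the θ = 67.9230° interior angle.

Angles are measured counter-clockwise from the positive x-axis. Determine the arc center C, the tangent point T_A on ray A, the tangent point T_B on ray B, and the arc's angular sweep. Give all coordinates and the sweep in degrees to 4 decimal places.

center=(-19.3408,-24.8745) T_A=(-14.1807,-13.4548) T_B=(-10.6977,-33.9483) sweep=112.0770

bisector direction at 189.6456° = (-0.985863,-0.167553)
center distance |VC| = r/sin(θ/2) = 12.531430/sin(33.9615°) = 22.432204
C = V + |VC|·bis = (-19.3408,-24.8745)
T_A = V + ((C−V)·d_A)·d_A = V + 18.6056·d_A = (-14.1807,-13.4548)
T_B = V + ((C−V)·d_B)·d_B = V + 18.6056·d_B = (-10.6977,-33.9483)
sweep = 180° − θ = 112.0770°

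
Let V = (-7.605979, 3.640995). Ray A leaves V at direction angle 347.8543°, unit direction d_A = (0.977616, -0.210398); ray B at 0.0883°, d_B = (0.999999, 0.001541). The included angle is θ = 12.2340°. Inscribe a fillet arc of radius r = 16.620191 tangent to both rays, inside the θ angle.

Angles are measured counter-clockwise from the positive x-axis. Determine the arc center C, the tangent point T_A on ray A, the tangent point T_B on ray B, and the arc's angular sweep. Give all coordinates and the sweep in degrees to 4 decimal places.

center=(147.5030,-12.7402) T_A=(144.0061,-28.9883) T_B=(147.4774,3.8800) sweep=167.7660

bisector direction at 353.9713° = (0.994469,-0.105027)
center distance |VC| = r/sin(θ/2) = 16.620191/sin(6.1170°) = 155.971589
C = V + |VC|·bis = (147.5030,-12.7402)
T_A = V + ((C−V)·d_A)·d_A = V + 155.0835·d_A = (144.0061,-28.9883)
T_B = V + ((C−V)·d_B)·d_B = V + 155.0835·d_B = (147.4774,3.8800)
sweep = 180° − θ = 167.7660°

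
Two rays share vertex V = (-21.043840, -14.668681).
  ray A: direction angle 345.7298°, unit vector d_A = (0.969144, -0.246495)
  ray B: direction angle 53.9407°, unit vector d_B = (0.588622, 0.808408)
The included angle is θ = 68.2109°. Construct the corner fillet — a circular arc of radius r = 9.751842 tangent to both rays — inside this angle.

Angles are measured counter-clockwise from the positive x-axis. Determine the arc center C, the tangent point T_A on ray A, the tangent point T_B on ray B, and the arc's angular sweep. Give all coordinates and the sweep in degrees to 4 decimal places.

bisector direction at 19.8352° = (0.940672,0.339317)
center distance |VC| = r/sin(θ/2) = 9.751842/sin(34.1054°) = 17.391712
C = V + |VC|·bis = (-4.6839,-8.7674)
T_A = V + ((C−V)·d_A)·d_A = V + 14.4005·d_A = (-7.0877,-18.2183)
T_B = V + ((C−V)·d_B)·d_B = V + 14.4005·d_B = (-12.5674,-3.0272)
sweep = 180° − θ = 111.7891°

center=(-4.6839,-8.7674) T_A=(-7.0877,-18.2183) T_B=(-12.5674,-3.0272) sweep=111.7891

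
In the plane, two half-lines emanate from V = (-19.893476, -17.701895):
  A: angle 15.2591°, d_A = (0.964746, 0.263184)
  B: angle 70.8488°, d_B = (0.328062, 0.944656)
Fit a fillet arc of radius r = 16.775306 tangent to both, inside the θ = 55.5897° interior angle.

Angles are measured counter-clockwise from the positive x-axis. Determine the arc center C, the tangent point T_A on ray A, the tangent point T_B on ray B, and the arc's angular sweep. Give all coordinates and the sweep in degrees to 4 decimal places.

bisector direction at 43.0540° = (0.730711,0.682687)
center distance |VC| = r/sin(θ/2) = 16.775306/sin(27.7949°) = 35.974801
C = V + |VC|·bis = (6.3937,6.8576)
T_A = V + ((C−V)·d_A)·d_A = V + 31.8241·d_A = (10.8087,-9.3263)
T_B = V + ((C−V)·d_B)·d_B = V + 31.8241·d_B = (-9.4532,12.3610)
sweep = 180° − θ = 124.4103°

center=(6.3937,6.8576) T_A=(10.8087,-9.3263) T_B=(-9.4532,12.3610) sweep=124.4103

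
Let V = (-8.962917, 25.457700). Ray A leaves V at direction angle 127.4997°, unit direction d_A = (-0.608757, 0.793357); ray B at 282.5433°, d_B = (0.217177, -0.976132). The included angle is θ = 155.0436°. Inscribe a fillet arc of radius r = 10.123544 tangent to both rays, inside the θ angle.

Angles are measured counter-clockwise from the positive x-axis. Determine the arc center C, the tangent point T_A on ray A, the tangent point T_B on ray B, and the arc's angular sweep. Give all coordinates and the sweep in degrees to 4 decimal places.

center=(-18.3583,21.0723) T_A=(-10.3267,27.2351) T_B=(-8.4764,23.2709) sweep=24.9564

bisector direction at 205.0215° = (-0.906149,-0.422958)
center distance |VC| = r/sin(θ/2) = 10.123544/sin(77.5218°) = 10.368465
C = V + |VC|·bis = (-18.3583,21.0723)
T_A = V + ((C−V)·d_A)·d_A = V + 2.2403·d_A = (-10.3267,27.2351)
T_B = V + ((C−V)·d_B)·d_B = V + 2.2403·d_B = (-8.4764,23.2709)
sweep = 180° − θ = 24.9564°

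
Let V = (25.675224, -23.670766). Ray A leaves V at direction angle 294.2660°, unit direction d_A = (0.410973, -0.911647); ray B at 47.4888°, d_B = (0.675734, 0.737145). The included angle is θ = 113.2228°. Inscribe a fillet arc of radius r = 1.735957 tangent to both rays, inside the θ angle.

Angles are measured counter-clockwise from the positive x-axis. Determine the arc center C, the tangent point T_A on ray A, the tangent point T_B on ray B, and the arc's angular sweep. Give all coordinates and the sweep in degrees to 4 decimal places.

center=(27.7280,-24.0004) T_A=(26.1454,-24.7138) T_B=(26.4484,-22.8274) sweep=66.7772

bisector direction at 350.8774° = (0.987351,-0.158548)
center distance |VC| = r/sin(θ/2) = 1.735957/sin(56.6114°) = 2.079097
C = V + |VC|·bis = (27.7280,-24.0004)
T_A = V + ((C−V)·d_A)·d_A = V + 1.1442·d_A = (26.1454,-24.7138)
T_B = V + ((C−V)·d_B)·d_B = V + 1.1442·d_B = (26.4484,-22.8274)
sweep = 180° − θ = 66.7772°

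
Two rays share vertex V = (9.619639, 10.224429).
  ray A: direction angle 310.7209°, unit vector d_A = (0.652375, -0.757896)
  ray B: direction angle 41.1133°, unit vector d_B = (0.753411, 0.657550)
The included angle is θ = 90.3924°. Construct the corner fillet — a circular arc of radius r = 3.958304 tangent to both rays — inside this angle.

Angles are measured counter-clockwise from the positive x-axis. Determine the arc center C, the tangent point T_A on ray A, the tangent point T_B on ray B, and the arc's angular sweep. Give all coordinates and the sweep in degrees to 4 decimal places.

center=(15.1843,9.8272) T_A=(12.1843,7.2449) T_B=(12.5815,12.8094) sweep=89.6076

bisector direction at 355.9171° = (0.997462,-0.071200)
center distance |VC| = r/sin(θ/2) = 3.958304/sin(45.1962°) = 5.578816
C = V + |VC|·bis = (15.1843,9.8272)
T_A = V + ((C−V)·d_A)·d_A = V + 3.9313·d_A = (12.1843,7.2449)
T_B = V + ((C−V)·d_B)·d_B = V + 3.9313·d_B = (12.5815,12.8094)
sweep = 180° − θ = 89.6076°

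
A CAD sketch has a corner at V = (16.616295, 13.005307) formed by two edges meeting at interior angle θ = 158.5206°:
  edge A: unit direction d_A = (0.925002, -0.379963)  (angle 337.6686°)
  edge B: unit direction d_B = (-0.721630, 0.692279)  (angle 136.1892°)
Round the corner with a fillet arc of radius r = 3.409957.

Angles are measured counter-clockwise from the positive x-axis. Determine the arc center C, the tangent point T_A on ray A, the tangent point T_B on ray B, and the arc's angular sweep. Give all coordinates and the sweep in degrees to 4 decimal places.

center=(18.5102,15.9138) T_A=(17.2146,12.7596) T_B=(16.1496,13.4530) sweep=21.4794

bisector direction at 56.9289° = (0.545679,0.837994)
center distance |VC| = r/sin(θ/2) = 3.409957/sin(79.2603°) = 3.470751
C = V + |VC|·bis = (18.5102,15.9138)
T_A = V + ((C−V)·d_A)·d_A = V + 0.6468·d_A = (17.2146,12.7596)
T_B = V + ((C−V)·d_B)·d_B = V + 0.6468·d_B = (16.1496,13.4530)
sweep = 180° − θ = 21.4794°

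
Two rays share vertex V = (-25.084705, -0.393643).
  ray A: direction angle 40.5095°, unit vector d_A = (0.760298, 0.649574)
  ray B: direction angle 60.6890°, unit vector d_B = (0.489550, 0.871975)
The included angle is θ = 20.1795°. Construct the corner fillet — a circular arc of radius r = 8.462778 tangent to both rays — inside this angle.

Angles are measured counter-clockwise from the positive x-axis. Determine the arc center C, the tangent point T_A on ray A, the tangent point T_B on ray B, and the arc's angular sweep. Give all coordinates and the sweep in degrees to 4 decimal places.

bisector direction at 50.5992° = (0.634741,0.772725)
center distance |VC| = r/sin(θ/2) = 8.462778/sin(10.0898°) = 48.306119
C = V + |VC|·bis = (5.5772,36.9337)
T_A = V + ((C−V)·d_A)·d_A = V + 47.5590·d_A = (11.0744,30.4995)
T_B = V + ((C−V)·d_B)·d_B = V + 47.5590·d_B = (-1.8022,41.0767)
sweep = 180° − θ = 159.8205°

center=(5.5772,36.9337) T_A=(11.0744,30.4995) T_B=(-1.8022,41.0767) sweep=159.8205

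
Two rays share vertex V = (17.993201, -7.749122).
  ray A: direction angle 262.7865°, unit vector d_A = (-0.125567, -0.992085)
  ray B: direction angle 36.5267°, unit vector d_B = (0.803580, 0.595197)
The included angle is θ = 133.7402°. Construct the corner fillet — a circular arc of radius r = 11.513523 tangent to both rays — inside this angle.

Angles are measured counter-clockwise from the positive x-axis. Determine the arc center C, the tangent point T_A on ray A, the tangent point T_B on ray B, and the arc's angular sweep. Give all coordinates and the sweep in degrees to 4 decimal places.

bisector direction at 329.6566° = (0.863013,-0.505181)
center distance |VC| = r/sin(θ/2) = 11.513523/sin(66.8701°) = 12.519916
C = V + |VC|·bis = (28.7981,-14.0740)
T_A = V + ((C−V)·d_A)·d_A = V + 4.9180·d_A = (17.3757,-12.6282)
T_B = V + ((C−V)·d_B)·d_B = V + 4.9180·d_B = (21.9452,-4.8219)
sweep = 180° − θ = 46.2598°

center=(28.7981,-14.0740) T_A=(17.3757,-12.6282) T_B=(21.9452,-4.8219) sweep=46.2598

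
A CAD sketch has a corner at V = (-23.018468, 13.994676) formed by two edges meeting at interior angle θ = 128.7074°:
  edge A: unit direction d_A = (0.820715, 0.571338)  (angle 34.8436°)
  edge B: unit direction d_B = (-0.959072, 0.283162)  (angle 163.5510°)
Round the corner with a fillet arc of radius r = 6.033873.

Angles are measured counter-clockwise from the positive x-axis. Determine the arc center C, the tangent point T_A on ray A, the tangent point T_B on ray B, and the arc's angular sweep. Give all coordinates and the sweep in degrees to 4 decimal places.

bisector direction at 99.1973° = (-0.159835,0.987144)
center distance |VC| = r/sin(θ/2) = 6.033873/sin(64.3537°) = 6.693274
C = V + |VC|·bis = (-24.0883,20.6019)
T_A = V + ((C−V)·d_A)·d_A = V + 2.8969·d_A = (-20.6409,15.6498)
T_B = V + ((C−V)·d_B)·d_B = V + 2.8969·d_B = (-25.7968,14.8150)
sweep = 180° − θ = 51.2926°

center=(-24.0883,20.6019) T_A=(-20.6409,15.6498) T_B=(-25.7968,14.8150) sweep=51.2926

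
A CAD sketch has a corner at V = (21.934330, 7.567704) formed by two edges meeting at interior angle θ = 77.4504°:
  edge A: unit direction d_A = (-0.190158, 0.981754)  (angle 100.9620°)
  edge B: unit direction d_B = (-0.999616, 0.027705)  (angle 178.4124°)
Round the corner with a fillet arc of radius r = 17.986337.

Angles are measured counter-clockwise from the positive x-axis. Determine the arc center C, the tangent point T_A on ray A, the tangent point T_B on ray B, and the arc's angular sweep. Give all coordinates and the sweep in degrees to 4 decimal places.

center=(0.0109,26.1686) T_A=(17.6690,29.5888) T_B=(-0.4875,8.1891) sweep=102.5496

bisector direction at 139.6872° = (-0.762524,0.646960)
center distance |VC| = r/sin(θ/2) = 17.986337/sin(38.7252°) = 28.751189
C = V + |VC|·bis = (0.0109,26.1686)
T_A = V + ((C−V)·d_A)·d_A = V + 22.4304·d_A = (17.6690,29.5888)
T_B = V + ((C−V)·d_B)·d_B = V + 22.4304·d_B = (-0.4875,8.1891)
sweep = 180° − θ = 102.5496°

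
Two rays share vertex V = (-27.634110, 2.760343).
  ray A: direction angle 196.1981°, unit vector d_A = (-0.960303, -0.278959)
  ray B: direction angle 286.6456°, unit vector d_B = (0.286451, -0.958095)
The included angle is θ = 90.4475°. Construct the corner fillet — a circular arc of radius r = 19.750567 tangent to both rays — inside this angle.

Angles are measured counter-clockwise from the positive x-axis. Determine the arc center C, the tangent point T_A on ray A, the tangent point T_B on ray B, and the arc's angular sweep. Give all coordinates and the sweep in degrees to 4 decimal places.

bisector direction at 241.4218° = (-0.478357,-0.878165)
center distance |VC| = r/sin(θ/2) = 19.750567/sin(45.2238°) = 27.823078
C = V + |VC|·bis = (-40.9435,-21.6729)
T_A = V + ((C−V)·d_A)·d_A = V + 19.5969·d_A = (-46.4531,-2.7064)
T_B = V + ((C−V)·d_B)·d_B = V + 19.5969·d_B = (-22.0206,-16.0154)
sweep = 180° − θ = 89.5525°

center=(-40.9435,-21.6729) T_A=(-46.4531,-2.7064) T_B=(-22.0206,-16.0154) sweep=89.5525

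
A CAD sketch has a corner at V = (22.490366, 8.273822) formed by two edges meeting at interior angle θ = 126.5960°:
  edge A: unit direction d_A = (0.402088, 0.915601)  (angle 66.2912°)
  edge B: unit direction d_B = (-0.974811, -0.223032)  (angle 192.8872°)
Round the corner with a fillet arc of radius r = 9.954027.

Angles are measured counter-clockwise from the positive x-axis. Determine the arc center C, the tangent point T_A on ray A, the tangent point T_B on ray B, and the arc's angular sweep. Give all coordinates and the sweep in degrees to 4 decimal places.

bisector direction at 129.5892° = (-0.637279,0.770633)
center distance |VC| = r/sin(θ/2) = 9.954027/sin(63.2980°) = 11.142289
C = V + |VC|·bis = (15.3896,16.8604)
T_A = V + ((C−V)·d_A)·d_A = V + 5.0068·d_A = (24.5035,12.8580)
T_B = V + ((C−V)·d_B)·d_B = V + 5.0068·d_B = (17.6097,7.1571)
sweep = 180° − θ = 53.4040°

center=(15.3896,16.8604) T_A=(24.5035,12.8580) T_B=(17.6097,7.1571) sweep=53.4040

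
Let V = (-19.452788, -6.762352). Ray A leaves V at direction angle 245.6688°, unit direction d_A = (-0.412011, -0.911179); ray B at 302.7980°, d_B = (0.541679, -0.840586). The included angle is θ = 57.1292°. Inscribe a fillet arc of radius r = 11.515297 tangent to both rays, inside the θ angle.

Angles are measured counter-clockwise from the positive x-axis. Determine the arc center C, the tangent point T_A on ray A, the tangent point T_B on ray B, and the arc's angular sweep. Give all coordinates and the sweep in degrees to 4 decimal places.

bisector direction at 274.2334° = (0.073820,-0.997272)
center distance |VC| = r/sin(θ/2) = 11.515297/sin(28.5646°) = 24.083057
C = V + |VC|·bis = (-17.6750,-30.7797)
T_A = V + ((C−V)·d_A)·d_A = V + 21.1516·d_A = (-28.1675,-26.0353)
T_B = V + ((C−V)·d_B)·d_B = V + 21.1516·d_B = (-7.9954,-24.5421)
sweep = 180° − θ = 122.8708°

center=(-17.6750,-30.7797) T_A=(-28.1675,-26.0353) T_B=(-7.9954,-24.5421) sweep=122.8708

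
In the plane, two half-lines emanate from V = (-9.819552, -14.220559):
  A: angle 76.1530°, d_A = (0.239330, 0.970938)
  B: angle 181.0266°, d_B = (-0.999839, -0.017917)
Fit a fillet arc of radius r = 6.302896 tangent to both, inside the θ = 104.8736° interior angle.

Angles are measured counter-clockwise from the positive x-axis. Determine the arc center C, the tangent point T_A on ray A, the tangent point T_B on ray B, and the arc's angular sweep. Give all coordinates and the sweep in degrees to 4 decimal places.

center=(-14.7791,-8.0055) T_A=(-8.6594,-9.5140) T_B=(-14.6662,-14.3074) sweep=75.1264

bisector direction at 128.5898° = (-0.623740,0.781632)
center distance |VC| = r/sin(θ/2) = 6.302896/sin(52.4368°) = 7.951361
C = V + |VC|·bis = (-14.7791,-8.0055)
T_A = V + ((C−V)·d_A)·d_A = V + 4.8474·d_A = (-8.6594,-9.5140)
T_B = V + ((C−V)·d_B)·d_B = V + 4.8474·d_B = (-14.6662,-14.3074)
sweep = 180° − θ = 75.1264°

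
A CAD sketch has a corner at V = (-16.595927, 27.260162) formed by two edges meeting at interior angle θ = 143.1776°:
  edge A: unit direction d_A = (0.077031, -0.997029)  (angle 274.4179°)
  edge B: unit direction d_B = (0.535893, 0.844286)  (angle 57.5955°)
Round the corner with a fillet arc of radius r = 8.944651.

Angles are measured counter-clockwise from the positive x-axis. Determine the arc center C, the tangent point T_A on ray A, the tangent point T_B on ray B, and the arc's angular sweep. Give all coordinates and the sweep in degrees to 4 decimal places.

center=(-7.4485,24.9806) T_A=(-16.3666,24.2916) T_B=(-15.0003,29.7740) sweep=36.8224

bisector direction at 346.0067° = (0.970324,-0.241808)
center distance |VC| = r/sin(θ/2) = 8.944651/sin(71.5888°) = 9.427188
C = V + |VC|·bis = (-7.4485,24.9806)
T_A = V + ((C−V)·d_A)·d_A = V + 2.9774·d_A = (-16.3666,24.2916)
T_B = V + ((C−V)·d_B)·d_B = V + 2.9774·d_B = (-15.0003,29.7740)
sweep = 180° − θ = 36.8224°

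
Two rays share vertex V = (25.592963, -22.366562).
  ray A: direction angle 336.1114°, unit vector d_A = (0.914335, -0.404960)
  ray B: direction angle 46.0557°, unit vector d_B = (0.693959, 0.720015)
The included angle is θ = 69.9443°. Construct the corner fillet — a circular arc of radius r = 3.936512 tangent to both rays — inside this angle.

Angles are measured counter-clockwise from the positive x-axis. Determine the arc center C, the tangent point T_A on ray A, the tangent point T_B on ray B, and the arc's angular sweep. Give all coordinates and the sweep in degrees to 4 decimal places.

center=(32.3327,-21.0463) T_A=(30.7386,-24.6456) T_B=(29.4984,-18.3145) sweep=110.0557

bisector direction at 11.0836° = (0.981348,0.192240)
center distance |VC| = r/sin(θ/2) = 3.936512/sin(34.9721°) = 6.867868
C = V + |VC|·bis = (32.3327,-21.0463)
T_A = V + ((C−V)·d_A)·d_A = V + 5.6277·d_A = (30.7386,-24.6456)
T_B = V + ((C−V)·d_B)·d_B = V + 5.6277·d_B = (29.4984,-18.3145)
sweep = 180° − θ = 110.0557°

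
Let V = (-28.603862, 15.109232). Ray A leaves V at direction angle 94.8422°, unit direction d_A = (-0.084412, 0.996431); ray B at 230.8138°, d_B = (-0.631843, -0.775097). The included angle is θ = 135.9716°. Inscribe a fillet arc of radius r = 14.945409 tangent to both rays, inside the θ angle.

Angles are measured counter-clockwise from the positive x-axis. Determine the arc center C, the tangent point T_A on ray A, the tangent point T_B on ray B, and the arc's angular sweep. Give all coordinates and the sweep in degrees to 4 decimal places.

bisector direction at 162.8280° = (-0.955423,0.295241)
center distance |VC| = r/sin(θ/2) = 14.945409/sin(67.9858°) = 16.120758
C = V + |VC|·bis = (-44.0060,19.8687)
T_A = V + ((C−V)·d_A)·d_A = V + 6.0426·d_A = (-29.1139,21.1303)
T_B = V + ((C−V)·d_B)·d_B = V + 6.0426·d_B = (-32.4219,10.4256)
sweep = 180° − θ = 44.0284°

center=(-44.0060,19.8687) T_A=(-29.1139,21.1303) T_B=(-32.4219,10.4256) sweep=44.0284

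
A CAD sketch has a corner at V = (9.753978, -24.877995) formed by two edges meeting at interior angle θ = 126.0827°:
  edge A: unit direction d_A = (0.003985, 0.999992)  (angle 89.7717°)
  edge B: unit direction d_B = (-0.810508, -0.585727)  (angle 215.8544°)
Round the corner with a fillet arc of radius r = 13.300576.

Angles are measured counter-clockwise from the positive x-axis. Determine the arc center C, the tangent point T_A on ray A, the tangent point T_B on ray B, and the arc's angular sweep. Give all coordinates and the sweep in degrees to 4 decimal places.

bisector direction at 152.8131° = (-0.889520,0.456895)
center distance |VC| = r/sin(θ/2) = 13.300576/sin(63.0414°) = 14.922102
C = V + |VC|·bis = (-3.5195,-18.0602)
T_A = V + ((C−V)·d_A)·d_A = V + 6.7649·d_A = (9.7809,-18.1132)
T_B = V + ((C−V)·d_B)·d_B = V + 6.7649·d_B = (4.2710,-28.8404)
sweep = 180° − θ = 53.9173°

center=(-3.5195,-18.0602) T_A=(9.7809,-18.1132) T_B=(4.2710,-28.8404) sweep=53.9173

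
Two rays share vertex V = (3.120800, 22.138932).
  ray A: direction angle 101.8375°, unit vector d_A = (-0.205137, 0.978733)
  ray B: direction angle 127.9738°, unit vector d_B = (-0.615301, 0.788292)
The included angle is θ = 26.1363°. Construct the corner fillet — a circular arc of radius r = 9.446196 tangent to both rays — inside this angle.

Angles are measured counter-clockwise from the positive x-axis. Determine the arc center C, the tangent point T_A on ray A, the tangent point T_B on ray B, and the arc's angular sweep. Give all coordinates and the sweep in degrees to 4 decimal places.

bisector direction at 114.9057° = (-0.421125,0.907002)
center distance |VC| = r/sin(θ/2) = 9.446196/sin(13.0681°) = 41.777021
C = V + |VC|·bis = (-14.4726,60.0308)
T_A = V + ((C−V)·d_A)·d_A = V + 40.6951·d_A = (-5.2273,61.9686)
T_B = V + ((C−V)·d_B)·d_B = V + 40.6951·d_B = (-21.9189,54.2185)
sweep = 180° − θ = 153.8637°

center=(-14.4726,60.0308) T_A=(-5.2273,61.9686) T_B=(-21.9189,54.2185) sweep=153.8637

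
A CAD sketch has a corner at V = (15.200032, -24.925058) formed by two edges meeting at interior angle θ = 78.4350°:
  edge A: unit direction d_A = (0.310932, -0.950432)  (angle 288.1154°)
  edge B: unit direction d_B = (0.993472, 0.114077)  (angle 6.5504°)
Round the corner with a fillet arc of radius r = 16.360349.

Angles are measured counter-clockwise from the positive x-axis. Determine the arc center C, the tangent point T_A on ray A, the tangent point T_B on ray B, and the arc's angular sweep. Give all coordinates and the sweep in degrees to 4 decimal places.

bisector direction at 327.3329° = (0.841821,-0.539757)
center distance |VC| = r/sin(θ/2) = 16.360349/sin(39.2175°) = 25.875739
C = V + |VC|·bis = (36.9828,-38.8917)
T_A = V + ((C−V)·d_A)·d_A = V + 20.0473·d_A = (21.4334,-43.9786)
T_B = V + ((C−V)·d_B)·d_B = V + 20.0473·d_B = (35.1164,-22.6381)
sweep = 180° − θ = 101.5650°

center=(36.9828,-38.8917) T_A=(21.4334,-43.9786) T_B=(35.1164,-22.6381) sweep=101.5650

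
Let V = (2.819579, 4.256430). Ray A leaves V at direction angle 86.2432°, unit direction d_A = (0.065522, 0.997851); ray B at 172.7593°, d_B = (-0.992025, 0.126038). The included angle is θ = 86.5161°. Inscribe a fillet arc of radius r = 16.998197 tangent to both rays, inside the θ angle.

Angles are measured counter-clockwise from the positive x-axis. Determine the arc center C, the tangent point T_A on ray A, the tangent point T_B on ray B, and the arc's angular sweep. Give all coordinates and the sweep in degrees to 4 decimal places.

center=(-12.9585,23.3959) T_A=(4.0032,22.2821) T_B=(-15.1009,6.5332) sweep=93.4839

bisector direction at 129.5012° = (-0.636095,0.771611)
center distance |VC| = r/sin(θ/2) = 16.998197/sin(43.2580°) = 24.804554
C = V + |VC|·bis = (-12.9585,23.3959)
T_A = V + ((C−V)·d_A)·d_A = V + 18.0645·d_A = (4.0032,22.2821)
T_B = V + ((C−V)·d_B)·d_B = V + 18.0645·d_B = (-15.1009,6.5332)
sweep = 180° − θ = 93.4839°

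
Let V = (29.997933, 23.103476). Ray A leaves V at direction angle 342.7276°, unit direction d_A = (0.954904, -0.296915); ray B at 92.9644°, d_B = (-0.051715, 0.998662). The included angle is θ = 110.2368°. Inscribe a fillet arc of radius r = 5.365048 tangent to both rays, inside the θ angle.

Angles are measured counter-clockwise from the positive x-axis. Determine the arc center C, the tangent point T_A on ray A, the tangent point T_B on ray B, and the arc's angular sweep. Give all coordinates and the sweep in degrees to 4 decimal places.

center=(35.1624,27.1161) T_A=(33.5694,21.9930) T_B=(29.8045,26.8386) sweep=69.7632

bisector direction at 37.8460° = (0.789663,0.613541)
center distance |VC| = r/sin(θ/2) = 5.365048/sin(55.1184°) = 6.540065
C = V + |VC|·bis = (35.1624,27.1161)
T_A = V + ((C−V)·d_A)·d_A = V + 3.7401·d_A = (33.5694,21.9930)
T_B = V + ((C−V)·d_B)·d_B = V + 3.7401·d_B = (29.8045,26.8386)
sweep = 180° − θ = 69.7632°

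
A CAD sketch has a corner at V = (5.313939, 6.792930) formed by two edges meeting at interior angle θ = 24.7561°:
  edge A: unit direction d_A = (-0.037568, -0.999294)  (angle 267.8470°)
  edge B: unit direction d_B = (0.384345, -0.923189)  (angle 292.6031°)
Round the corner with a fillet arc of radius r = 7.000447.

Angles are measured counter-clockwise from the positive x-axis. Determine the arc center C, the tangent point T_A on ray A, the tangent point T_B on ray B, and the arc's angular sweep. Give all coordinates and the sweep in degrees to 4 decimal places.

center=(11.1111,-25.3457) T_A=(4.1156,-25.0827) T_B=(17.5738,-22.6551) sweep=155.2439

bisector direction at 280.2251° = (0.177515,-0.984118)
center distance |VC| = r/sin(θ/2) = 7.000447/sin(12.3780°) = 32.657256
C = V + |VC|·bis = (11.1111,-25.3457)
T_A = V + ((C−V)·d_A)·d_A = V + 31.8981·d_A = (4.1156,-25.0827)
T_B = V + ((C−V)·d_B)·d_B = V + 31.8981·d_B = (17.5738,-22.6551)
sweep = 180° − θ = 155.2439°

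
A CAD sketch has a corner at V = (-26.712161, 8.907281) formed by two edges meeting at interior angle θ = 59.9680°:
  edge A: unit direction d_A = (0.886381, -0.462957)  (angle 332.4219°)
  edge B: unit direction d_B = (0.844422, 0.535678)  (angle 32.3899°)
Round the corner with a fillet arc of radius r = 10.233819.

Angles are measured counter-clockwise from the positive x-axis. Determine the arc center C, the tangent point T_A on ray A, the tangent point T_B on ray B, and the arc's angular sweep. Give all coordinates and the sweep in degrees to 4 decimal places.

center=(-6.2527,9.7669) T_A=(-10.9905,0.6958) T_B=(-11.7347,18.4086) sweep=120.0320

bisector direction at 2.4059° = (0.999119,0.041979)
center distance |VC| = r/sin(θ/2) = 10.233819/sin(29.9840°) = 20.477543
C = V + |VC|·bis = (-6.2527,9.7669)
T_A = V + ((C−V)·d_A)·d_A = V + 17.7369·d_A = (-10.9905,0.6958)
T_B = V + ((C−V)·d_B)·d_B = V + 17.7369·d_B = (-11.7347,18.4086)
sweep = 180° − θ = 120.0320°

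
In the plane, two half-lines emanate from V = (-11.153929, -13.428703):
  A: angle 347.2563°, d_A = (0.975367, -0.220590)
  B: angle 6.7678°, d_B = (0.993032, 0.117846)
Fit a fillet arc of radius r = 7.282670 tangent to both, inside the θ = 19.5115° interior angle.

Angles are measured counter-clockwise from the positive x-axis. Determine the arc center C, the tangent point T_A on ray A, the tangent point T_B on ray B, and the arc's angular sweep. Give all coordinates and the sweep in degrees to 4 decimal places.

bisector direction at 357.0120° = (0.998641,-0.052126)
center distance |VC| = r/sin(θ/2) = 7.282670/sin(9.7558°) = 42.978686
C = V + |VC|·bis = (31.7663,-15.6690)
T_A = V + ((C−V)·d_A)·d_A = V + 42.3572·d_A = (30.1598,-22.7723)
T_B = V + ((C−V)·d_B)·d_B = V + 42.3572·d_B = (30.9081,-8.4371)
sweep = 180° − θ = 160.4885°

center=(31.7663,-15.6690) T_A=(30.1598,-22.7723) T_B=(30.9081,-8.4371) sweep=160.4885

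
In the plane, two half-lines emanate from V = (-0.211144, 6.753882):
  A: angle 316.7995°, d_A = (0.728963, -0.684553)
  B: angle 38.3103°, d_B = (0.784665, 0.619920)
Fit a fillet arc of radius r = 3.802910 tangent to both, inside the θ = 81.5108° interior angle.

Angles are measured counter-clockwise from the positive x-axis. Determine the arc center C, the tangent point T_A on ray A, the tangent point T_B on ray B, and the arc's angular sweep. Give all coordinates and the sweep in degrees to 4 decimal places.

center=(5.6088,6.5054) T_A=(3.0055,3.7332) T_B=(3.2513,9.4894) sweep=98.4892

bisector direction at 357.5549° = (0.999090,-0.042662)
center distance |VC| = r/sin(θ/2) = 3.802910/sin(40.7554°) = 5.825258
C = V + |VC|·bis = (5.6088,6.5054)
T_A = V + ((C−V)·d_A)·d_A = V + 4.4127·d_A = (3.0055,3.7332)
T_B = V + ((C−V)·d_B)·d_B = V + 4.4127·d_B = (3.2513,9.4894)
sweep = 180° − θ = 98.4892°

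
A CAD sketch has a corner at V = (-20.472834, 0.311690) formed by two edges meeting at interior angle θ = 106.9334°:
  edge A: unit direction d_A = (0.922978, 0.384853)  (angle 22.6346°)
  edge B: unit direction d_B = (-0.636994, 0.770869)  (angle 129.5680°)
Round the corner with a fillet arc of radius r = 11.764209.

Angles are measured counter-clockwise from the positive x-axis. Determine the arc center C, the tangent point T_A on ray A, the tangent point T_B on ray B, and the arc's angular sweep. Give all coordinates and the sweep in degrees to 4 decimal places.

bisector direction at 76.1013° = (0.240206,0.970722)
center distance |VC| = r/sin(θ/2) = 11.764209/sin(53.4667°) = 14.641005
C = V + |VC|·bis = (-16.9560,14.5240)
T_A = V + ((C−V)·d_A)·d_A = V + 8.7156·d_A = (-12.4285,3.6659)
T_B = V + ((C−V)·d_B)·d_B = V + 8.7156·d_B = (-26.0246,7.0303)
sweep = 180° − θ = 73.0666°

center=(-16.9560,14.5240) T_A=(-12.4285,3.6659) T_B=(-26.0246,7.0303) sweep=73.0666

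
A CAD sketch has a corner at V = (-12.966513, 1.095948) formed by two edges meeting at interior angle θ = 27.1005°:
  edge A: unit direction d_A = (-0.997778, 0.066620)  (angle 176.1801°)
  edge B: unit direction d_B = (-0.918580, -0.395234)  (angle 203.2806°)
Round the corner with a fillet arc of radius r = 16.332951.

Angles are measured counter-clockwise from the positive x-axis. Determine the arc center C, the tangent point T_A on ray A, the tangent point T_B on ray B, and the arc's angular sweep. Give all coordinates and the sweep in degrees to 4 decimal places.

bisector direction at 189.7304° = (-0.985614,-0.169011)
center distance |VC| = r/sin(θ/2) = 16.332951/sin(13.5503°) = 69.710139
C = V + |VC|·bis = (-81.6738,-10.6859)
T_A = V + ((C−V)·d_A)·d_A = V + 67.7697·d_A = (-80.5857,5.6108)
T_B = V + ((C−V)·d_B)·d_B = V + 67.7697·d_B = (-75.2185,-25.6890)
sweep = 180° − θ = 152.8995°

center=(-81.6738,-10.6859) T_A=(-80.5857,5.6108) T_B=(-75.2185,-25.6890) sweep=152.8995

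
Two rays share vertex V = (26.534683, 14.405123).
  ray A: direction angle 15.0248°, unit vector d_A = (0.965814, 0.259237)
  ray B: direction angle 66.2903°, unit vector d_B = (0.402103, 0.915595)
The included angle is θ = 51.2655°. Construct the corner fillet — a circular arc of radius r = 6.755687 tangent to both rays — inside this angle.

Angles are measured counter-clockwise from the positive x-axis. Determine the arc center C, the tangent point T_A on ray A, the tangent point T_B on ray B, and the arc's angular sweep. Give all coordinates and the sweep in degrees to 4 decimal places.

bisector direction at 40.6576° = (0.758617,0.651537)
center distance |VC| = r/sin(θ/2) = 6.755687/sin(25.6328°) = 15.616433
C = V + |VC|·bis = (38.3816,24.5798)
T_A = V + ((C−V)·d_A)·d_A = V + 14.0795·d_A = (40.1329,18.0551)
T_B = V + ((C−V)·d_B)·d_B = V + 14.0795·d_B = (32.1961,27.2963)
sweep = 180° − θ = 128.7345°

center=(38.3816,24.5798) T_A=(40.1329,18.0551) T_B=(32.1961,27.2963) sweep=128.7345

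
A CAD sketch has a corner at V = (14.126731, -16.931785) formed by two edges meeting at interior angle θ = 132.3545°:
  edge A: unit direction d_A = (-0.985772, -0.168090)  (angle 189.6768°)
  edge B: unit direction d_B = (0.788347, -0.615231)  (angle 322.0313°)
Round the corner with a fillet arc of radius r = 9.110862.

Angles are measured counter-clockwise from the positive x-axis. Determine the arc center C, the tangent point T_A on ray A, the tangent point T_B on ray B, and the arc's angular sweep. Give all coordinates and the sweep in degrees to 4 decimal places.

center=(11.6927,-26.5892) T_A=(10.1613,-17.6080) T_B=(17.2980,-19.4067) sweep=47.6455

bisector direction at 255.8541° = (-0.244393,-0.969676)
center distance |VC| = r/sin(θ/2) = 9.110862/sin(66.1773°) = 9.959410
C = V + |VC|·bis = (11.6927,-26.5892)
T_A = V + ((C−V)·d_A)·d_A = V + 4.0227·d_A = (10.1613,-17.6080)
T_B = V + ((C−V)·d_B)·d_B = V + 4.0227·d_B = (17.2980,-19.4067)
sweep = 180° − θ = 47.6455°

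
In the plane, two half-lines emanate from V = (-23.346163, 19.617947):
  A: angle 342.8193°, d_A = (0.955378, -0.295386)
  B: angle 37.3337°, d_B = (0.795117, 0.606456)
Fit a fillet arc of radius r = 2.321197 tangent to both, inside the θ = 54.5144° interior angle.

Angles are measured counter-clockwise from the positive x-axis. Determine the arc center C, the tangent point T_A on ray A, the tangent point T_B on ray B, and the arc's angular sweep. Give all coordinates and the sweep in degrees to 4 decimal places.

bisector direction at 10.0765° = (0.984575,0.174963)
center distance |VC| = r/sin(θ/2) = 2.321197/sin(27.2572°) = 5.068275
C = V + |VC|·bis = (-18.3561,20.5047)
T_A = V + ((C−V)·d_A)·d_A = V + 4.5055·d_A = (-19.0417,18.2871)
T_B = V + ((C−V)·d_B)·d_B = V + 4.5055·d_B = (-19.7638,22.3503)
sweep = 180° − θ = 125.4856°

center=(-18.3561,20.5047) T_A=(-19.0417,18.2871) T_B=(-19.7638,22.3503) sweep=125.4856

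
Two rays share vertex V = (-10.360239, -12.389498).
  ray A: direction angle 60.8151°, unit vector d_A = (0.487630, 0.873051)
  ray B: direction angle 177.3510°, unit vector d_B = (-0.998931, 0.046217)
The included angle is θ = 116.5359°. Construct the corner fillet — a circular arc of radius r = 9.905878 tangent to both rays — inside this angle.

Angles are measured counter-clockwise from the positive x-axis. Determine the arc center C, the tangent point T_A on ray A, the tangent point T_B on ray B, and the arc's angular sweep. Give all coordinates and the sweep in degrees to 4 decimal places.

center=(-16.0215,-2.2111) T_A=(-7.3732,-7.0415) T_B=(-16.4793,-12.1064) sweep=63.4641

bisector direction at 119.0831° = (-0.486077,0.873916)
center distance |VC| = r/sin(θ/2) = 9.905878/sin(58.2679°) = 11.646890
C = V + |VC|·bis = (-16.0215,-2.2111)
T_A = V + ((C−V)·d_A)·d_A = V + 6.1257·d_A = (-7.3732,-7.0415)
T_B = V + ((C−V)·d_B)·d_B = V + 6.1257·d_B = (-16.4793,-12.1064)
sweep = 180° − θ = 63.4641°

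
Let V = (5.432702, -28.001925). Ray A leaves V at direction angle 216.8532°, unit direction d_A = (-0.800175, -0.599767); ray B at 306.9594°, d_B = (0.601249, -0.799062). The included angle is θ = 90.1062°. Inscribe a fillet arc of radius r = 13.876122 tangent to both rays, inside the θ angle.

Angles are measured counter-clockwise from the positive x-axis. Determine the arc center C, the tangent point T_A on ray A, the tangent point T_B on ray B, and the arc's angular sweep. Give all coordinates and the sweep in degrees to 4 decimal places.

center=(2.6724,-47.4123) T_A=(-5.6501,-36.3090) T_B=(13.7603,-39.0693) sweep=89.8938

bisector direction at 261.9063° = (-0.140792,-0.990039)
center distance |VC| = r/sin(θ/2) = 13.876122/sin(45.0531°) = 19.605638
C = V + |VC|·bis = (2.6724,-47.4123)
T_A = V + ((C−V)·d_A)·d_A = V + 13.8504·d_A = (-5.6501,-36.3090)
T_B = V + ((C−V)·d_B)·d_B = V + 13.8504·d_B = (13.7603,-39.0693)
sweep = 180° − θ = 89.8938°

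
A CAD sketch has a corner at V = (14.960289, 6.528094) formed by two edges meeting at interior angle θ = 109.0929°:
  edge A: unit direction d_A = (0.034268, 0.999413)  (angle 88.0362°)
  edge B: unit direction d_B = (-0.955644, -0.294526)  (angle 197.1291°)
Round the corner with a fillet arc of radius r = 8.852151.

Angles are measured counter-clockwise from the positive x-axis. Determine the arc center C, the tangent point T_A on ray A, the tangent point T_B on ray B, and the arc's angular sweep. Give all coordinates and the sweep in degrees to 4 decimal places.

center=(6.3293,13.1311) T_A=(15.1763,12.8277) T_B=(8.9365,4.6716) sweep=70.9071

bisector direction at 142.5826° = (-0.794231,0.607616)
center distance |VC| = r/sin(θ/2) = 8.852151/sin(54.5465°) = 10.867055
C = V + |VC|·bis = (6.3293,13.1311)
T_A = V + ((C−V)·d_A)·d_A = V + 6.3034·d_A = (15.1763,12.8277)
T_B = V + ((C−V)·d_B)·d_B = V + 6.3034·d_B = (8.9365,4.6716)
sweep = 180° − θ = 70.9071°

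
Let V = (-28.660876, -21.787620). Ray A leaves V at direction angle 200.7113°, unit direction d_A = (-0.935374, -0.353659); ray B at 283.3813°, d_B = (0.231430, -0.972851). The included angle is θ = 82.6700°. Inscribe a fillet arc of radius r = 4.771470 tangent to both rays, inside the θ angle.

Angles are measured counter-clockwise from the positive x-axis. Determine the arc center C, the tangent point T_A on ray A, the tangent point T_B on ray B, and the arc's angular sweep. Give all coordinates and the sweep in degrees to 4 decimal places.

bisector direction at 242.0463° = (-0.468758,-0.883327)
center distance |VC| = r/sin(θ/2) = 4.771470/sin(41.3350°) = 7.224460
C = V + |VC|·bis = (-32.0474,-28.1692)
T_A = V + ((C−V)·d_A)·d_A = V + 5.4246·d_A = (-33.7349,-23.7061)
T_B = V + ((C−V)·d_B)·d_B = V + 5.4246·d_B = (-27.4055,-27.0649)
sweep = 180° − θ = 97.3300°

center=(-32.0474,-28.1692) T_A=(-33.7349,-23.7061) T_B=(-27.4055,-27.0649) sweep=97.3300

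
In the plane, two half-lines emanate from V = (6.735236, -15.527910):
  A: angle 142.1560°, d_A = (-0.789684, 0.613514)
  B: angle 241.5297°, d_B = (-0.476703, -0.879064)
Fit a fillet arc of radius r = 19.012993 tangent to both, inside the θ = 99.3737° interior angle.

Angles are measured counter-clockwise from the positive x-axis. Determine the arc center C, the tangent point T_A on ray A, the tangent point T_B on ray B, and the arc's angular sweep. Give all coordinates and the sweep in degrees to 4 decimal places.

center=(-17.6684,-20.6452) T_A=(-6.0037,-5.6309) T_B=(-0.9548,-29.7087) sweep=80.6263

bisector direction at 191.8428° = (-0.978714,-0.205228)
center distance |VC| = r/sin(θ/2) = 19.012993/sin(49.6868°) = 24.934423
C = V + |VC|·bis = (-17.6684,-20.6452)
T_A = V + ((C−V)·d_A)·d_A = V + 16.1317·d_A = (-6.0037,-5.6309)
T_B = V + ((C−V)·d_B)·d_B = V + 16.1317·d_B = (-0.9548,-29.7087)
sweep = 180° − θ = 80.6263°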